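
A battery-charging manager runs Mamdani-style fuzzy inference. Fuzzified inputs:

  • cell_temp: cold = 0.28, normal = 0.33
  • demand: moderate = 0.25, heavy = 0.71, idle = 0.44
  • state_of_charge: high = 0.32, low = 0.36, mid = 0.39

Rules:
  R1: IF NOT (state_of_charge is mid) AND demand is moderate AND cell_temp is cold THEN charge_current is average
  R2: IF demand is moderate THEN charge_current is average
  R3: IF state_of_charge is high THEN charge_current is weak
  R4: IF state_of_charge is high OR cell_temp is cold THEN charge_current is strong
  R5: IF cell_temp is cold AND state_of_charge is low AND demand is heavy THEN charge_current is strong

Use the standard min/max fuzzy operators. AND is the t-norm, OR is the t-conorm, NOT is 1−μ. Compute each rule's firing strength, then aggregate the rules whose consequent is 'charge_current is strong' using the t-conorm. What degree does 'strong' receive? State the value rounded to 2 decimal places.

R1: ¬mid=1−0.39=0.61, moderate=0.25, cold=0.28; AND[min(a, b)] → w = 0.25
R2: moderate=0.25 → w = 0.25
R3: high=0.32 → w = 0.32
R4: high=0.32, cold=0.28; OR[max(a, b)] → w = 0.32
R5: cold=0.28, low=0.36, heavy=0.71; AND[min(a, b)] → w = 0.28
Rules with consequent 'strong': {R4, R5} → strengths 0.32, 0.28
Aggregate via t-conorm [max(a, b)]: 0.32

0.32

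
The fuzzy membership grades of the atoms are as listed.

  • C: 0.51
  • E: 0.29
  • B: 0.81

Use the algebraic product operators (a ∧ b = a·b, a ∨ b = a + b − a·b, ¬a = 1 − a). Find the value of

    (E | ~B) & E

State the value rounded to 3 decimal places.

~B = 1 − 0.8100 = 0.1900
E | ~B = a + b − a·b on (0.2900, 0.1900) = 0.4249
(E | ~B) & E = a·b on (0.4249, 0.2900) = 0.1232

0.123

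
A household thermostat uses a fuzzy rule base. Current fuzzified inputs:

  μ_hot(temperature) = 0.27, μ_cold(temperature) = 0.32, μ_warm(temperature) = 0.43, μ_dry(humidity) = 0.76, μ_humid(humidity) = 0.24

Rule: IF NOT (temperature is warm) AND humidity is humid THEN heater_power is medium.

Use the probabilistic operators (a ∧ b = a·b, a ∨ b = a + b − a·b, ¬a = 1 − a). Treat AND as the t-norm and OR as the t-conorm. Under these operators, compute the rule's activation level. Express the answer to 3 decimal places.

0.137

firing strength: ¬warm=1−0.43=0.57, humid=0.24; AND[a·b] → w = 0.1368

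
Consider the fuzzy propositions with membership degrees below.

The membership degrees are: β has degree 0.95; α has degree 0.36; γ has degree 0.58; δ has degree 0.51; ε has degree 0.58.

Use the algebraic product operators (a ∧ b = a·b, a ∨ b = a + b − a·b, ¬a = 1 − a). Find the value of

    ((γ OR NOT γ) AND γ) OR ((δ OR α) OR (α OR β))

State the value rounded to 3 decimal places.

NOT γ = 1 − 0.5800 = 0.4200
γ OR NOT γ = a + b − a·b on (0.5800, 0.4200) = 0.7564
(γ OR NOT γ) AND γ = a·b on (0.7564, 0.5800) = 0.4387
δ OR α = a + b − a·b on (0.5100, 0.3600) = 0.6864
α OR β = a + b − a·b on (0.3600, 0.9500) = 0.9680
(δ OR α) OR (α OR β) = a + b − a·b on (0.6864, 0.9680) = 0.9900
((γ OR NOT γ) AND γ) OR ((δ OR α) OR (α OR β)) = a + b − a·b on (0.4387, 0.9900) = 0.9944

0.994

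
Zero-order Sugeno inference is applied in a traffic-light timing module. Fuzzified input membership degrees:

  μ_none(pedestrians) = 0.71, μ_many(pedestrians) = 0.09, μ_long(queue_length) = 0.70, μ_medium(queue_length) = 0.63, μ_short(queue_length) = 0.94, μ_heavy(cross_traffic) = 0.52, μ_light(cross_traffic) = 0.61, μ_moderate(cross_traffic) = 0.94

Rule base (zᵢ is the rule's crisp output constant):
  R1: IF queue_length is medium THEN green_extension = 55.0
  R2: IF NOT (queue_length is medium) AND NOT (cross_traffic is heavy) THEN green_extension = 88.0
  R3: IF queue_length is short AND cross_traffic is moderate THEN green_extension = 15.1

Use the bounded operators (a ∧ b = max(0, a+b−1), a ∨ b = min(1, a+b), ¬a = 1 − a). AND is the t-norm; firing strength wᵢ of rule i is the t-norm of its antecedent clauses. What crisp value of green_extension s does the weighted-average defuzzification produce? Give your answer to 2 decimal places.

31.75

R1 (z=55.0): medium=0.63 → w = 0.63
R2 (z=88.0): ¬medium=1−0.63=0.37, ¬heavy=1−0.52=0.48; AND[max(0, a+b−1)] → w = 0.00
R3 (z=15.1): short=0.94, moderate=0.94; AND[max(0, a+b−1)] → w = 0.88
Weighted average = (0.63·55.0 + 0.00·88.0 + 0.88·15.1) / (0.63 + 0.00 + 0.88)
  = 47.9380 / 1.5100 = 31.75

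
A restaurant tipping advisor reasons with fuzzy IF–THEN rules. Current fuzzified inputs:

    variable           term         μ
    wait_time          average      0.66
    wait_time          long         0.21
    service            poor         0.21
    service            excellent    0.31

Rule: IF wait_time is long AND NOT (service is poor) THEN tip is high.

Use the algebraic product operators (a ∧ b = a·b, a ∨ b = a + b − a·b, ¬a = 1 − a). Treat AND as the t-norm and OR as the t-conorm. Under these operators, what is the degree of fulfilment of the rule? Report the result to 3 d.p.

firing strength: long=0.21, ¬poor=1−0.21=0.79; AND[a·b] → w = 0.1659

0.166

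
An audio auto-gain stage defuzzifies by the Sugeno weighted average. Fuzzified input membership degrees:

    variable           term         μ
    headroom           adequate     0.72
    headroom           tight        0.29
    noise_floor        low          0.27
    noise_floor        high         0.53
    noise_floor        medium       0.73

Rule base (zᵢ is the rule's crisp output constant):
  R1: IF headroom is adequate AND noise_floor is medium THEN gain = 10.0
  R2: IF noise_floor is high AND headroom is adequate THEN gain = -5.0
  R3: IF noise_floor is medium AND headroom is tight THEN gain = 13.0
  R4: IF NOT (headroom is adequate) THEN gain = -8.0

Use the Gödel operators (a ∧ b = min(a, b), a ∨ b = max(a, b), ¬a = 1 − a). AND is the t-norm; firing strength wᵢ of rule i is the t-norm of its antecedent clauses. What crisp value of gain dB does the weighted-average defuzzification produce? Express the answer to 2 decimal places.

R1 (z=10.0): adequate=0.72, medium=0.73; AND[min(a, b)] → w = 0.72
R2 (z=-5.0): high=0.53, adequate=0.72; AND[min(a, b)] → w = 0.53
R3 (z=13.0): medium=0.73, tight=0.29; AND[min(a, b)] → w = 0.29
R4 (z=-8.0): ¬adequate=1−0.72=0.28 → w = 0.28
Weighted average = (0.72·10.0 + 0.53·-5.0 + 0.29·13.0 + 0.28·-8.0) / (0.72 + 0.53 + 0.29 + 0.28)
  = 6.0800 / 1.8200 = 3.34

3.34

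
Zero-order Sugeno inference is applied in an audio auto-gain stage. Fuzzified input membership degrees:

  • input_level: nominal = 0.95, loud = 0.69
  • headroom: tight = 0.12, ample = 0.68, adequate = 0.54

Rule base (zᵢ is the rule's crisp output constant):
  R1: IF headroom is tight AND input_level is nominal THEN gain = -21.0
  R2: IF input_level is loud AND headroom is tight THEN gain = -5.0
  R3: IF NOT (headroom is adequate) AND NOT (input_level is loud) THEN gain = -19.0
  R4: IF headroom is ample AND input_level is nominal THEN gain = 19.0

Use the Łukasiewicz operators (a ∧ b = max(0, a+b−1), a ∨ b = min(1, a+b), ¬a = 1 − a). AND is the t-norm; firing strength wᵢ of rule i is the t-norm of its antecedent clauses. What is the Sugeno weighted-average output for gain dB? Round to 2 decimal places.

15.00

R1 (z=-21.0): tight=0.12, nominal=0.95; AND[max(0, a+b−1)] → w = 0.07
R2 (z=-5.0): loud=0.69, tight=0.12; AND[max(0, a+b−1)] → w = 0.00
R3 (z=-19.0): ¬adequate=1−0.54=0.46, ¬loud=1−0.69=0.31; AND[max(0, a+b−1)] → w = 0.00
R4 (z=19.0): ample=0.68, nominal=0.95; AND[max(0, a+b−1)] → w = 0.63
Weighted average = (0.07·-21.0 + 0.00·-5.0 + 0.00·-19.0 + 0.63·19.0) / (0.07 + 0.00 + 0.00 + 0.63)
  = 10.5000 / 0.7000 = 15.00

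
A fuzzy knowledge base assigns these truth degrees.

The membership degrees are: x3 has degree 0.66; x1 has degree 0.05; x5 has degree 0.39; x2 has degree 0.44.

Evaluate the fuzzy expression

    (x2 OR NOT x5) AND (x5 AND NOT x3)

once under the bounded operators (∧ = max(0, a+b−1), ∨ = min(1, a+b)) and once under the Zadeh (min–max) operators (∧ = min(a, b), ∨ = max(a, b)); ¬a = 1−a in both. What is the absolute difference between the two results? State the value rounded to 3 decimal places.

Under bounded:
  NOT x5 = 1 − 0.39 = 0.61
  x2 OR NOT x5 = min(1, a+b) on (0.44, 0.61) = 1.00
  NOT x3 = 1 − 0.66 = 0.34
  x5 AND NOT x3 = max(0, a+b−1) on (0.39, 0.34) = 0.00
  (x2 OR NOT x5) AND (x5 AND NOT x3) = max(0, a+b−1) on (1.00, 0.00) = 0.00
  → value = 0.0000
Under Zadeh (min–max):
  NOT x5 = 1 − 0.39 = 0.61
  x2 OR NOT x5 = max(a, b) on (0.44, 0.61) = 0.61
  NOT x3 = 1 − 0.66 = 0.34
  x5 AND NOT x3 = min(a, b) on (0.39, 0.34) = 0.34
  (x2 OR NOT x5) AND (x5 AND NOT x3) = min(a, b) on (0.61, 0.34) = 0.34
  → value = 0.3400
|0.0000 − 0.3400| = 0.340

0.340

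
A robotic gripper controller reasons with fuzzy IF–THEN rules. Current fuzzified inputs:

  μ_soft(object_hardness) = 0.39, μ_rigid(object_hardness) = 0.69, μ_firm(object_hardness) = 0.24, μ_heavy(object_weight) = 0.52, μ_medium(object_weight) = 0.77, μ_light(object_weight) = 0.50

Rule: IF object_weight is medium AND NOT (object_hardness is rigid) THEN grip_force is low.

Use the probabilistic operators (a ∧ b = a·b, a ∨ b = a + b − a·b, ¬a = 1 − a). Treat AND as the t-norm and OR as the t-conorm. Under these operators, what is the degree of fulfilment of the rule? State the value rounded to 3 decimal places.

0.239

firing strength: medium=0.77, ¬rigid=1−0.69=0.31; AND[a·b] → w = 0.2387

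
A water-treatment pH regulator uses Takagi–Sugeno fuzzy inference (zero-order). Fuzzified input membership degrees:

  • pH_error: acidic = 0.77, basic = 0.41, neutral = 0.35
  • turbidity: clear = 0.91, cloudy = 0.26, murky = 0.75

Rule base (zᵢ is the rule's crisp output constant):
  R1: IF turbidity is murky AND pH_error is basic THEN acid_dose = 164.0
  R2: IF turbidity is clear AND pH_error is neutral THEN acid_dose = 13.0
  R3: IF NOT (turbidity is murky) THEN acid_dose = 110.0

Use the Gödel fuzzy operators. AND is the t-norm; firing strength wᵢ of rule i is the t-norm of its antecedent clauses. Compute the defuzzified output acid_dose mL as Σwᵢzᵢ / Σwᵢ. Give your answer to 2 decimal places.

R1 (z=164.0): murky=0.75, basic=0.41; AND[min(a, b)] → w = 0.41
R2 (z=13.0): clear=0.91, neutral=0.35; AND[min(a, b)] → w = 0.35
R3 (z=110.0): ¬murky=1−0.75=0.25 → w = 0.25
Weighted average = (0.41·164.0 + 0.35·13.0 + 0.25·110.0) / (0.41 + 0.35 + 0.25)
  = 99.2900 / 1.0100 = 98.31

98.31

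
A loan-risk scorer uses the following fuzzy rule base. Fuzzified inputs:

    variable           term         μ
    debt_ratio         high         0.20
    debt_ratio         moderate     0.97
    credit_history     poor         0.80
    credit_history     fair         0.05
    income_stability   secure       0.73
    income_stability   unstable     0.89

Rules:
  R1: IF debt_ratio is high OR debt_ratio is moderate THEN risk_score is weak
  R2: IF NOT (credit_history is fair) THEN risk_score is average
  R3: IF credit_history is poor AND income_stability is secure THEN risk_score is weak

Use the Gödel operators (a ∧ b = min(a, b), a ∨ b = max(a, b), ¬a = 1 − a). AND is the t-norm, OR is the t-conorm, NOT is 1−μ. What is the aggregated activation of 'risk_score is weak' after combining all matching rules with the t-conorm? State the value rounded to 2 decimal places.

0.97

R1: high=0.20, moderate=0.97; OR[max(a, b)] → w = 0.97
R2: ¬fair=1−0.05=0.95 → w = 0.95
R3: poor=0.80, secure=0.73; AND[min(a, b)] → w = 0.73
Rules with consequent 'weak': {R1, R3} → strengths 0.97, 0.73
Aggregate via t-conorm [max(a, b)]: 0.97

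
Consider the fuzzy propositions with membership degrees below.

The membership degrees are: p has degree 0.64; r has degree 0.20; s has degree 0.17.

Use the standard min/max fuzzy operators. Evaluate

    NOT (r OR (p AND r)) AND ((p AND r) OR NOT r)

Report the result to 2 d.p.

p AND r = min(a, b) on (0.64, 0.20) = 0.20
r OR (p AND r) = max(a, b) on (0.20, 0.20) = 0.20
NOT (r OR (p AND r)) = 1 − 0.20 = 0.80
p AND r = min(a, b) on (0.64, 0.20) = 0.20
NOT r = 1 − 0.20 = 0.80
(p AND r) OR NOT r = max(a, b) on (0.20, 0.80) = 0.80
NOT (r OR (p AND r)) AND ((p AND r) OR NOT r) = min(a, b) on (0.80, 0.80) = 0.80

0.80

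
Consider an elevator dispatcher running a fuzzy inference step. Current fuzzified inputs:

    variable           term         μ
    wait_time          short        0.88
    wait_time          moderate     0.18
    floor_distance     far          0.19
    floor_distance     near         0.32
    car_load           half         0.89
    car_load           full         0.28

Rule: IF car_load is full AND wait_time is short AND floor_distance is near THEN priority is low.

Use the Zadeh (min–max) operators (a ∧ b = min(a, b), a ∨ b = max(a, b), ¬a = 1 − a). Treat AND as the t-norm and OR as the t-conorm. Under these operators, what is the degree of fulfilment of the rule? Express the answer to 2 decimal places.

0.28

firing strength: full=0.28, short=0.88, near=0.32; AND[min(a, b)] → w = 0.28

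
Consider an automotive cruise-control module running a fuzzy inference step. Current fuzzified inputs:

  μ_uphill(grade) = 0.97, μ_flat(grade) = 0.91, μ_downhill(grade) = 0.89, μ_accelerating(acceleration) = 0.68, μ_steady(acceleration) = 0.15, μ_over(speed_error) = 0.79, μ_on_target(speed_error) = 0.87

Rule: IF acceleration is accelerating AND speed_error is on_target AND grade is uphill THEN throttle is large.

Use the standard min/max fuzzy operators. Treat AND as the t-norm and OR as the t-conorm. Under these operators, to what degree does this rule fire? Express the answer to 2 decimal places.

0.68

firing strength: accelerating=0.68, on_target=0.87, uphill=0.97; AND[min(a, b)] → w = 0.68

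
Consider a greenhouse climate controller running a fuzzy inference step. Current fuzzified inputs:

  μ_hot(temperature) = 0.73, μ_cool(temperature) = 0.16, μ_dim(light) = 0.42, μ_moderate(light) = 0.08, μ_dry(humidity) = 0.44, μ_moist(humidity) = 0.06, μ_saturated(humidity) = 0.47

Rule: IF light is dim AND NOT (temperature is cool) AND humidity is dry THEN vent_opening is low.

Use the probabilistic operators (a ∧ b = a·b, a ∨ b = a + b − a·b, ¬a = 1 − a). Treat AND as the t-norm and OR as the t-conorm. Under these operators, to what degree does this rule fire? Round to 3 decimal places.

firing strength: dim=0.42, ¬cool=1−0.16=0.84, dry=0.44; AND[a·b] → w = 0.1552

0.155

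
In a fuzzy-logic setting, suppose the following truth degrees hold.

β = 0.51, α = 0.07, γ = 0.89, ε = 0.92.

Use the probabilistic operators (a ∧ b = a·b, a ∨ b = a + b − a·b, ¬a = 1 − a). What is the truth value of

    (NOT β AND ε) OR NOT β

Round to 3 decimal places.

NOT β = 1 − 0.5100 = 0.4900
NOT β AND ε = a·b on (0.4900, 0.9200) = 0.4508
NOT β = 1 − 0.5100 = 0.4900
(NOT β AND ε) OR NOT β = a + b − a·b on (0.4508, 0.4900) = 0.7199

0.720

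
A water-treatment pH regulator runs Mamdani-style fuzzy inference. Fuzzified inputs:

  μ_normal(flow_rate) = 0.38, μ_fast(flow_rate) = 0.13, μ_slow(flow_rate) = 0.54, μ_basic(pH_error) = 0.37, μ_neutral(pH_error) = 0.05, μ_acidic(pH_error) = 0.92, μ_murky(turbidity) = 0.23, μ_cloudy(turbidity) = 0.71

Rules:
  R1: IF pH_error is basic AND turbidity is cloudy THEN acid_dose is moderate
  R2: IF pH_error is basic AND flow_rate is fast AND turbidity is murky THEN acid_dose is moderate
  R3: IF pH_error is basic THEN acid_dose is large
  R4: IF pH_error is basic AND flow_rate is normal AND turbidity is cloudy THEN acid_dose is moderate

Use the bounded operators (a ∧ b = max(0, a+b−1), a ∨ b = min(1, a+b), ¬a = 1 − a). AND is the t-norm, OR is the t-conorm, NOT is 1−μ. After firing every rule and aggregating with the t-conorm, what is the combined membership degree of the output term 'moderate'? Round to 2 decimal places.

R1: basic=0.37, cloudy=0.71; AND[max(0, a+b−1)] → w = 0.08
R2: basic=0.37, fast=0.13, murky=0.23; AND[max(0, a+b−1)] → w = 0.00
R3: basic=0.37 → w = 0.37
R4: basic=0.37, normal=0.38, cloudy=0.71; AND[max(0, a+b−1)] → w = 0.00
Rules with consequent 'moderate': {R1, R2, R4} → strengths 0.08, 0.00, 0.00
Aggregate via t-conorm [min(1, a+b)]: 0.08

0.08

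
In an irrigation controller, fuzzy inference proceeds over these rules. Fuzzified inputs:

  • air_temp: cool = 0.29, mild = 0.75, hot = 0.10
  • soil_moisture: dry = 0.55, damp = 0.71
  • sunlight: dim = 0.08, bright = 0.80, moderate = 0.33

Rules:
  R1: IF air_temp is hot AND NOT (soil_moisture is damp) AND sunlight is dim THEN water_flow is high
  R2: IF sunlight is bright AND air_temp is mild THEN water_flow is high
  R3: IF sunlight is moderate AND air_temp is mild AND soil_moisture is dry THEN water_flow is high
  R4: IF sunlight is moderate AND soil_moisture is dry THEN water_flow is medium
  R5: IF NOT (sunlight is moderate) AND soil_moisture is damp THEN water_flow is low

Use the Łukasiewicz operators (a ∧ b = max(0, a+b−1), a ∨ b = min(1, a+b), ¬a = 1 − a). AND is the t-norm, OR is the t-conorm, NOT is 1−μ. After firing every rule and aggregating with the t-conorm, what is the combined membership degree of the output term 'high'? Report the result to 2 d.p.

R1: hot=0.10, ¬damp=1−0.71=0.29, dim=0.08; AND[max(0, a+b−1)] → w = 0.00
R2: bright=0.80, mild=0.75; AND[max(0, a+b−1)] → w = 0.55
R3: moderate=0.33, mild=0.75, dry=0.55; AND[max(0, a+b−1)] → w = 0.00
R4: moderate=0.33, dry=0.55; AND[max(0, a+b−1)] → w = 0.00
R5: ¬moderate=1−0.33=0.67, damp=0.71; AND[max(0, a+b−1)] → w = 0.38
Rules with consequent 'high': {R1, R2, R3} → strengths 0.00, 0.55, 0.00
Aggregate via t-conorm [min(1, a+b)]: 0.55

0.55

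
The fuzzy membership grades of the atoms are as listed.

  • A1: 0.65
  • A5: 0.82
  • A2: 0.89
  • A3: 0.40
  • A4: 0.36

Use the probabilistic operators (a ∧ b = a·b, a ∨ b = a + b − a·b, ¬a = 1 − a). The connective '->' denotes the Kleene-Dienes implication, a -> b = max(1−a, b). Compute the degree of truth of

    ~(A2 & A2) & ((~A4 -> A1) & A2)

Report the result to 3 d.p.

A2 & A2 = a·b on (0.8900, 0.8900) = 0.7921
~(A2 & A2) = 1 − 0.7921 = 0.2079
~A4 = 1 − 0.3600 = 0.6400
~A4 -> A1  [Kleene-Dienes: max(1−a, b)] with a=0.6400, b=0.6500 → 0.6500
(~A4 -> A1) & A2 = a·b on (0.6500, 0.8900) = 0.5785
~(A2 & A2) & ((~A4 -> A1) & A2) = a·b on (0.2079, 0.5785) = 0.1203

0.120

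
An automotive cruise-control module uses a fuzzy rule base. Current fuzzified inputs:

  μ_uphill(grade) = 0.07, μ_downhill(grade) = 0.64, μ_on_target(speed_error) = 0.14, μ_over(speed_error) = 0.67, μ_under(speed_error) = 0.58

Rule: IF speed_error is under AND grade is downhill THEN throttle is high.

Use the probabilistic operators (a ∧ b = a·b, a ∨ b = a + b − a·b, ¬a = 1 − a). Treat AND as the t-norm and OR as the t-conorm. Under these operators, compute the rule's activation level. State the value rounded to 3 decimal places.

0.371

firing strength: under=0.58, downhill=0.64; AND[a·b] → w = 0.3712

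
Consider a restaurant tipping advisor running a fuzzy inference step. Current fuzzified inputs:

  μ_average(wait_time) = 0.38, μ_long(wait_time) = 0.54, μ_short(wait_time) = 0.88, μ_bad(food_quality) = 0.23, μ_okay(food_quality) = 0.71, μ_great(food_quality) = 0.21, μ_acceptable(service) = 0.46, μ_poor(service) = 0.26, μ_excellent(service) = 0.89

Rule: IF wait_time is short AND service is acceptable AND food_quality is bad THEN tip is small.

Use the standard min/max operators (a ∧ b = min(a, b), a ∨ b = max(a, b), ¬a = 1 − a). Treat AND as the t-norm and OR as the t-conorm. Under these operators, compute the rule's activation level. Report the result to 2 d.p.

0.23

firing strength: short=0.88, acceptable=0.46, bad=0.23; AND[min(a, b)] → w = 0.23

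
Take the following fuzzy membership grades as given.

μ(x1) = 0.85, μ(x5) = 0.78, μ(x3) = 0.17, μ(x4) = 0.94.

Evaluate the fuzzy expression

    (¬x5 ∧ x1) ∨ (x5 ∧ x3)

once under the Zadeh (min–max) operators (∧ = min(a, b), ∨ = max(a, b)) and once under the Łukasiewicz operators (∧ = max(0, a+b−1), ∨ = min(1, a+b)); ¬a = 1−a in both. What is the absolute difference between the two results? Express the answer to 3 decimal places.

Under Zadeh (min–max):
  ¬x5 = 1 − 0.78 = 0.22
  ¬x5 ∧ x1 = min(a, b) on (0.22, 0.85) = 0.22
  x5 ∧ x3 = min(a, b) on (0.78, 0.17) = 0.17
  (¬x5 ∧ x1) ∨ (x5 ∧ x3) = max(a, b) on (0.22, 0.17) = 0.22
  → value = 0.2200
Under Łukasiewicz:
  ¬x5 = 1 − 0.78 = 0.22
  ¬x5 ∧ x1 = max(0, a+b−1) on (0.22, 0.85) = 0.07
  x5 ∧ x3 = max(0, a+b−1) on (0.78, 0.17) = 0.00
  (¬x5 ∧ x1) ∨ (x5 ∧ x3) = min(1, a+b) on (0.07, 0.00) = 0.07
  → value = 0.0700
|0.2200 − 0.0700| = 0.150

0.150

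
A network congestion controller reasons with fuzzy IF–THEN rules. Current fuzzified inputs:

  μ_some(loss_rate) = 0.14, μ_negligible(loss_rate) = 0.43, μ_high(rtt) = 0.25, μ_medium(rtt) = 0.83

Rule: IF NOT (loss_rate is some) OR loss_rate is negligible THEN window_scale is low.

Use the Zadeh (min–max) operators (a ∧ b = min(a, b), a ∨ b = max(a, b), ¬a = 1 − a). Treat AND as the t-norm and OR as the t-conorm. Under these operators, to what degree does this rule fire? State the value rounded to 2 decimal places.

0.86

firing strength: ¬some=1−0.14=0.86, negligible=0.43; OR[max(a, b)] → w = 0.86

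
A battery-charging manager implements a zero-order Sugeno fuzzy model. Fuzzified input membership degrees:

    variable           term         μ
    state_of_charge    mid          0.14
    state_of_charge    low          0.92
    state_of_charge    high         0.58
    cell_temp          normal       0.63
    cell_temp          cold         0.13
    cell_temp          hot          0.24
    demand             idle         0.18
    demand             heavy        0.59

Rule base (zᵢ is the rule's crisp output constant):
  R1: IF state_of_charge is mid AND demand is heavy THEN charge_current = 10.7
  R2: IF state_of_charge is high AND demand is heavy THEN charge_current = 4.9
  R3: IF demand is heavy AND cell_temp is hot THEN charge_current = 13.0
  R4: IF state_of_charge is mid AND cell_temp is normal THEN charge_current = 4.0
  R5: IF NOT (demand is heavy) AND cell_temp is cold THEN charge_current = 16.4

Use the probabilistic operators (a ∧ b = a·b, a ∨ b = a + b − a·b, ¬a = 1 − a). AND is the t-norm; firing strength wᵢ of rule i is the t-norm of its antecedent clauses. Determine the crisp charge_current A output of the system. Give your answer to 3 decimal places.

7.951

R1 (z=10.7): mid=0.14, heavy=0.59; AND[a·b] → w = 0.0826
R2 (z=4.9): high=0.58, heavy=0.59; AND[a·b] → w = 0.3422
R3 (z=13.0): heavy=0.59, hot=0.24; AND[a·b] → w = 0.1416
R4 (z=4.0): mid=0.14, normal=0.63; AND[a·b] → w = 0.0882
R5 (z=16.4): ¬heavy=1−0.59=0.41, cold=0.13; AND[a·b] → w = 0.0533
Weighted average = (0.0826·10.7 + 0.3422·4.9 + 0.1416·13.0 + 0.0882·4.0 + 0.0533·16.4) / (0.0826 + 0.3422 + 0.1416 + 0.0882 + 0.0533)
  = 5.6283 / 0.7079 = 7.951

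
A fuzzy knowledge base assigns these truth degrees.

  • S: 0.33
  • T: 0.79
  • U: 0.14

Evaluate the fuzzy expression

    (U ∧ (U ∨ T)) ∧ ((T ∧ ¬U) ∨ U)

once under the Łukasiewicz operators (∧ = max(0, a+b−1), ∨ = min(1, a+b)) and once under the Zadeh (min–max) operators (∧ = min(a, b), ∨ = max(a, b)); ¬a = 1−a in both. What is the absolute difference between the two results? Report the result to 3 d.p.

Under Łukasiewicz:
  U ∨ T = min(1, a+b) on (0.14, 0.79) = 0.93
  U ∧ (U ∨ T) = max(0, a+b−1) on (0.14, 0.93) = 0.07
  ¬U = 1 − 0.14 = 0.86
  T ∧ ¬U = max(0, a+b−1) on (0.79, 0.86) = 0.65
  (T ∧ ¬U) ∨ U = min(1, a+b) on (0.65, 0.14) = 0.79
  (U ∧ (U ∨ T)) ∧ ((T ∧ ¬U) ∨ U) = max(0, a+b−1) on (0.07, 0.79) = 0.00
  → value = 0.0000
Under Zadeh (min–max):
  U ∨ T = max(a, b) on (0.14, 0.79) = 0.79
  U ∧ (U ∨ T) = min(a, b) on (0.14, 0.79) = 0.14
  ¬U = 1 − 0.14 = 0.86
  T ∧ ¬U = min(a, b) on (0.79, 0.86) = 0.79
  (T ∧ ¬U) ∨ U = max(a, b) on (0.79, 0.14) = 0.79
  (U ∧ (U ∨ T)) ∧ ((T ∧ ¬U) ∨ U) = min(a, b) on (0.14, 0.79) = 0.14
  → value = 0.1400
|0.0000 − 0.1400| = 0.140

0.140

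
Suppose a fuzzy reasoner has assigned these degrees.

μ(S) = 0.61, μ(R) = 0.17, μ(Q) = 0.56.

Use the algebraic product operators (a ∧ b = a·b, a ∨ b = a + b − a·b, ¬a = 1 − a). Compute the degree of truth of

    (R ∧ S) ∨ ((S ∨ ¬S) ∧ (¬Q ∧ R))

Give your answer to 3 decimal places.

0.155

R ∧ S = a·b on (0.1700, 0.6100) = 0.1037
¬S = 1 − 0.6100 = 0.3900
S ∨ ¬S = a + b − a·b on (0.6100, 0.3900) = 0.7621
¬Q = 1 − 0.5600 = 0.4400
¬Q ∧ R = a·b on (0.4400, 0.1700) = 0.0748
(S ∨ ¬S) ∧ (¬Q ∧ R) = a·b on (0.7621, 0.0748) = 0.0570
(R ∧ S) ∨ ((S ∨ ¬S) ∧ (¬Q ∧ R)) = a + b − a·b on (0.1037, 0.0570) = 0.1548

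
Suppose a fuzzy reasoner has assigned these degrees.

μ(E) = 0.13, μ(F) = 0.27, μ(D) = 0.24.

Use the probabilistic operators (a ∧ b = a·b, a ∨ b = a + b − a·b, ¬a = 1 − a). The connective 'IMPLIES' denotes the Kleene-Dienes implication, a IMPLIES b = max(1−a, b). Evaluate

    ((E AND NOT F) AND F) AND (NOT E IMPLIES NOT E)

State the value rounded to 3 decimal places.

NOT F = 1 − 0.2700 = 0.7300
E AND NOT F = a·b on (0.1300, 0.7300) = 0.0949
(E AND NOT F) AND F = a·b on (0.0949, 0.2700) = 0.0256
NOT E = 1 − 0.1300 = 0.8700
NOT E = 1 − 0.1300 = 0.8700
NOT E IMPLIES NOT E  [Kleene-Dienes: max(1−a, b)] with a=0.8700, b=0.8700 → 0.8700
((E AND NOT F) AND F) AND (NOT E IMPLIES NOT E) = a·b on (0.0256, 0.8700) = 0.0223

0.022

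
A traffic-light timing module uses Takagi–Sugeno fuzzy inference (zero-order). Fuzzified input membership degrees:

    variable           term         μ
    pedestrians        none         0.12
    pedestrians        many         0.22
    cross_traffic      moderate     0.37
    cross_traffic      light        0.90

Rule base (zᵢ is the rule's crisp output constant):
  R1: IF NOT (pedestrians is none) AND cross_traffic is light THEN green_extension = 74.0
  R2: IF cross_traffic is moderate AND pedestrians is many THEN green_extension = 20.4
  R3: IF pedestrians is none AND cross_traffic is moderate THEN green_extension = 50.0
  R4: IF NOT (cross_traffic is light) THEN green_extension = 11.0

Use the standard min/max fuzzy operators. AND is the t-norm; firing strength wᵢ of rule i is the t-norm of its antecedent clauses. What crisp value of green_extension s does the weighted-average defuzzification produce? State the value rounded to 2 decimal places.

R1 (z=74.0): ¬none=1−0.12=0.88, light=0.90; AND[min(a, b)] → w = 0.88
R2 (z=20.4): moderate=0.37, many=0.22; AND[min(a, b)] → w = 0.22
R3 (z=50.0): none=0.12, moderate=0.37; AND[min(a, b)] → w = 0.12
R4 (z=11.0): ¬light=1−0.90=0.10 → w = 0.10
Weighted average = (0.88·74.0 + 0.22·20.4 + 0.12·50.0 + 0.10·11.0) / (0.88 + 0.22 + 0.12 + 0.10)
  = 76.7080 / 1.3200 = 58.11

58.11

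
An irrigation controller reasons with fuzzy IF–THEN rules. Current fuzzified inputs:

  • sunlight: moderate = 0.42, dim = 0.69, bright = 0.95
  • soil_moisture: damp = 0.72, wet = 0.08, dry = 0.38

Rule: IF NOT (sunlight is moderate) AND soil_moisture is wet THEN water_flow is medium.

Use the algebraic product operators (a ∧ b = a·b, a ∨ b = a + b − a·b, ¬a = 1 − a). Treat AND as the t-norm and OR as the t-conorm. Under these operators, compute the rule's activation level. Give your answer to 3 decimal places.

firing strength: ¬moderate=1−0.42=0.58, wet=0.08; AND[a·b] → w = 0.0464

0.046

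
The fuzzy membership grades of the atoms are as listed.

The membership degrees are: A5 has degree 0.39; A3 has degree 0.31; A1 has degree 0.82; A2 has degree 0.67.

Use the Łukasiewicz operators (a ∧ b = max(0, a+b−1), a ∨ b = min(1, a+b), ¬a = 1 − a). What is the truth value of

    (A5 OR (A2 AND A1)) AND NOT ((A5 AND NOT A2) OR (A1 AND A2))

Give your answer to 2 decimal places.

A2 AND A1 = max(0, a+b−1) on (0.67, 0.82) = 0.49
A5 OR (A2 AND A1) = min(1, a+b) on (0.39, 0.49) = 0.88
NOT A2 = 1 − 0.67 = 0.33
A5 AND NOT A2 = max(0, a+b−1) on (0.39, 0.33) = 0.00
A1 AND A2 = max(0, a+b−1) on (0.82, 0.67) = 0.49
(A5 AND NOT A2) OR (A1 AND A2) = min(1, a+b) on (0.00, 0.49) = 0.49
NOT ((A5 AND NOT A2) OR (A1 AND A2)) = 1 − 0.49 = 0.51
(A5 OR (A2 AND A1)) AND NOT ((A5 AND NOT A2) OR (A1 AND A2)) = max(0, a+b−1) on (0.88, 0.51) = 0.39

0.39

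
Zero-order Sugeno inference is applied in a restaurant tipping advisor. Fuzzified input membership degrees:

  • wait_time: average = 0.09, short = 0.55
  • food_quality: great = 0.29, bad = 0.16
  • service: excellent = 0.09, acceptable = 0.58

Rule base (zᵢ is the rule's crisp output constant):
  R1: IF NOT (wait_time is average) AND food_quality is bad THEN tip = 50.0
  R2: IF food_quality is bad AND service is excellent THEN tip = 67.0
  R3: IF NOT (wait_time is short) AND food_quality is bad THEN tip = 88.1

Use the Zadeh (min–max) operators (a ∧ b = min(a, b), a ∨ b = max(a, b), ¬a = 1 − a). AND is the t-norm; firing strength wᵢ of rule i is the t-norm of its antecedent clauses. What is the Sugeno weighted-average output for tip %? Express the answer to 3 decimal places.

68.600

R1 (z=50.0): ¬average=1−0.09=0.91, bad=0.16; AND[min(a, b)] → w = 0.16
R2 (z=67.0): bad=0.16, excellent=0.09; AND[min(a, b)] → w = 0.09
R3 (z=88.1): ¬short=1−0.55=0.45, bad=0.16; AND[min(a, b)] → w = 0.16
Weighted average = (0.16·50.0 + 0.09·67.0 + 0.16·88.1) / (0.16 + 0.09 + 0.16)
  = 28.1260 / 0.4100 = 68.600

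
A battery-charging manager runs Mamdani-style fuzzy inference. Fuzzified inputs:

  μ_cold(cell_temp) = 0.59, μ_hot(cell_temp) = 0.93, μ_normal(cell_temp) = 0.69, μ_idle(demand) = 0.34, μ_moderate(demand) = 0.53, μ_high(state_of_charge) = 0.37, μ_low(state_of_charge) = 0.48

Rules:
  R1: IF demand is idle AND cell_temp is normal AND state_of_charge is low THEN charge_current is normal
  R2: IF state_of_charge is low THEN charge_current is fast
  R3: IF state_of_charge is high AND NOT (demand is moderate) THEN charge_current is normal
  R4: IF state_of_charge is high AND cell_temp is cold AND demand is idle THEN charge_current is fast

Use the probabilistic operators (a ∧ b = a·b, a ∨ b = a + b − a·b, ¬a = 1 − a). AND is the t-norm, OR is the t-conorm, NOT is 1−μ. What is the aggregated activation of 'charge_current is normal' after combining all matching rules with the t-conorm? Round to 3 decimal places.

0.267

R1: idle=0.34, normal=0.69, low=0.48; AND[a·b] → w = 0.1126
R2: low=0.48 → w = 0.4800
R3: high=0.37, ¬moderate=1−0.53=0.47; AND[a·b] → w = 0.1739
R4: high=0.37, cold=0.59, idle=0.34; AND[a·b] → w = 0.0742
Rules with consequent 'normal': {R1, R3} → strengths 0.1126, 0.1739
Aggregate via t-conorm [a + b − a·b]: 0.2669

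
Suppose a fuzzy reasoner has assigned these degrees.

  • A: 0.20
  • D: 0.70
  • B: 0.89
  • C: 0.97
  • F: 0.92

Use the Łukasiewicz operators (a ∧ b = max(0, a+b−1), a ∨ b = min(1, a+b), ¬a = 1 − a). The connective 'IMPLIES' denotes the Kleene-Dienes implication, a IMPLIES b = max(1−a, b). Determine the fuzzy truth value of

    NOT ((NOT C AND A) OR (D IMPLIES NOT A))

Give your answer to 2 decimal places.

NOT C = 1 − 0.97 = 0.03
NOT C AND A = max(0, a+b−1) on (0.03, 0.20) = 0.00
NOT A = 1 − 0.20 = 0.80
D IMPLIES NOT A  [Kleene-Dienes: max(1−a, b)] with a=0.70, b=0.80 → 0.80
(NOT C AND A) OR (D IMPLIES NOT A) = min(1, a+b) on (0.00, 0.80) = 0.80
NOT ((NOT C AND A) OR (D IMPLIES NOT A)) = 1 − 0.80 = 0.20

0.20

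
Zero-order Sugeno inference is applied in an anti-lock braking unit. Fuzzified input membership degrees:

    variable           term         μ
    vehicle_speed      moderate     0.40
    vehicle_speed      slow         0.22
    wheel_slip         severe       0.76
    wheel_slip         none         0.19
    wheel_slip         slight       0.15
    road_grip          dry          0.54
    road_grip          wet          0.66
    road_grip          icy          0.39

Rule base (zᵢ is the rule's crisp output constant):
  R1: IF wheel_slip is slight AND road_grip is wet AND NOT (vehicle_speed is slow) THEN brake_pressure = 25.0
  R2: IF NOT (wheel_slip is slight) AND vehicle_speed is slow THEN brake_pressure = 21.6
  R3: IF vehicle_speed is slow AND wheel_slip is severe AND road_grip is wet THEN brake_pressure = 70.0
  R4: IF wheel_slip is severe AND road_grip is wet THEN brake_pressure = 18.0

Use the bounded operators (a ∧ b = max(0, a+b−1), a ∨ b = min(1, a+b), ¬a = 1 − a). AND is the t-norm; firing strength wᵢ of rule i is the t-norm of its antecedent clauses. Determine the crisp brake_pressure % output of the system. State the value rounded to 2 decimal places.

R1 (z=25.0): slight=0.15, wet=0.66, ¬slow=1−0.22=0.78; AND[max(0, a+b−1)] → w = 0.00
R2 (z=21.6): ¬slight=1−0.15=0.85, slow=0.22; AND[max(0, a+b−1)] → w = 0.07
R3 (z=70.0): slow=0.22, severe=0.76, wet=0.66; AND[max(0, a+b−1)] → w = 0.00
R4 (z=18.0): severe=0.76, wet=0.66; AND[max(0, a+b−1)] → w = 0.42
Weighted average = (0.00·25.0 + 0.07·21.6 + 0.00·70.0 + 0.42·18.0) / (0.00 + 0.07 + 0.00 + 0.42)
  = 9.0720 / 0.4900 = 18.51

18.51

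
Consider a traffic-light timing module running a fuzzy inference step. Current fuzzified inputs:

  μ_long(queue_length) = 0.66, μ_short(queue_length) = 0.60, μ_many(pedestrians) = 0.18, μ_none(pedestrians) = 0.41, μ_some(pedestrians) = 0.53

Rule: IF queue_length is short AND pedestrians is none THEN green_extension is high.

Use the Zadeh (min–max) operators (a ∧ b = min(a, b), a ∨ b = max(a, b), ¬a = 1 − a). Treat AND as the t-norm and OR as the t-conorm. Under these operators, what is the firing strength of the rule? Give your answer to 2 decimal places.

0.41

firing strength: short=0.60, none=0.41; AND[min(a, b)] → w = 0.41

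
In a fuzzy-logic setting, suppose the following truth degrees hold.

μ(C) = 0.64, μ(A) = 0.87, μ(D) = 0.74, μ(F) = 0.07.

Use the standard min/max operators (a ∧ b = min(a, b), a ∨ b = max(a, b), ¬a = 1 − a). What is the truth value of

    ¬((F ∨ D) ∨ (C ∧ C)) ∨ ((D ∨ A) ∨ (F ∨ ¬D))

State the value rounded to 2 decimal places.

F ∨ D = max(a, b) on (0.07, 0.74) = 0.74
C ∧ C = min(a, b) on (0.64, 0.64) = 0.64
(F ∨ D) ∨ (C ∧ C) = max(a, b) on (0.74, 0.64) = 0.74
¬((F ∨ D) ∨ (C ∧ C)) = 1 − 0.74 = 0.26
D ∨ A = max(a, b) on (0.74, 0.87) = 0.87
¬D = 1 − 0.74 = 0.26
F ∨ ¬D = max(a, b) on (0.07, 0.26) = 0.26
(D ∨ A) ∨ (F ∨ ¬D) = max(a, b) on (0.87, 0.26) = 0.87
¬((F ∨ D) ∨ (C ∧ C)) ∨ ((D ∨ A) ∨ (F ∨ ¬D)) = max(a, b) on (0.26, 0.87) = 0.87

0.87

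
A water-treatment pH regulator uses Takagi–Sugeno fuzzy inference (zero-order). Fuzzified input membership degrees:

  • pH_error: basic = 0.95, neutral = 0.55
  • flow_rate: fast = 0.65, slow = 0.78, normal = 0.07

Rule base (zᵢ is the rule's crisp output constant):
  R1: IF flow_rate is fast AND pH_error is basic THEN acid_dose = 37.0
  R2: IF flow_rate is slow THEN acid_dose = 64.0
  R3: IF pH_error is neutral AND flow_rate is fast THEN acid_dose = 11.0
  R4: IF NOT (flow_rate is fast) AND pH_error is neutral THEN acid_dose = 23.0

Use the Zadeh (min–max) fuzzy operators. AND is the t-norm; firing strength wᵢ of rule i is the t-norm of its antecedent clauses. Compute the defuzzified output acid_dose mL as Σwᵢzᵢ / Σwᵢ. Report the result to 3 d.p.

37.798

R1 (z=37.0): fast=0.65, basic=0.95; AND[min(a, b)] → w = 0.65
R2 (z=64.0): slow=0.78 → w = 0.78
R3 (z=11.0): neutral=0.55, fast=0.65; AND[min(a, b)] → w = 0.55
R4 (z=23.0): ¬fast=1−0.65=0.35, neutral=0.55; AND[min(a, b)] → w = 0.35
Weighted average = (0.65·37.0 + 0.78·64.0 + 0.55·11.0 + 0.35·23.0) / (0.65 + 0.78 + 0.55 + 0.35)
  = 88.0700 / 2.3300 = 37.798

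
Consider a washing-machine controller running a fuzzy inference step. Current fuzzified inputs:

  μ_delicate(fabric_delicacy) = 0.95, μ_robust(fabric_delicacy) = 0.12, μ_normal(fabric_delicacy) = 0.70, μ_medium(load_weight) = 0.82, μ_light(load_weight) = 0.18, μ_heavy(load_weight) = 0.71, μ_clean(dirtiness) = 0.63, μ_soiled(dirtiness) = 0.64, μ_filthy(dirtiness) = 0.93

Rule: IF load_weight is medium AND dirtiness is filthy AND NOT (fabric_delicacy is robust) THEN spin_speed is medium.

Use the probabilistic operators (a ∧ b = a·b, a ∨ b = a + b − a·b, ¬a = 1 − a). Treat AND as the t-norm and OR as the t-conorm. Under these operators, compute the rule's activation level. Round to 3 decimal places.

0.671

firing strength: medium=0.82, filthy=0.93, ¬robust=1−0.12=0.88; AND[a·b] → w = 0.6711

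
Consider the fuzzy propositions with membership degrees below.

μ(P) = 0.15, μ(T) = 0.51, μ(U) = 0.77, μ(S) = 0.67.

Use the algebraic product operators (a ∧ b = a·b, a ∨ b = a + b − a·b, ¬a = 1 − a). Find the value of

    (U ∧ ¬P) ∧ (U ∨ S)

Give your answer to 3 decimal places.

0.605

¬P = 1 − 0.1500 = 0.8500
U ∧ ¬P = a·b on (0.7700, 0.8500) = 0.6545
U ∨ S = a + b − a·b on (0.7700, 0.6700) = 0.9241
(U ∧ ¬P) ∧ (U ∨ S) = a·b on (0.6545, 0.9241) = 0.6048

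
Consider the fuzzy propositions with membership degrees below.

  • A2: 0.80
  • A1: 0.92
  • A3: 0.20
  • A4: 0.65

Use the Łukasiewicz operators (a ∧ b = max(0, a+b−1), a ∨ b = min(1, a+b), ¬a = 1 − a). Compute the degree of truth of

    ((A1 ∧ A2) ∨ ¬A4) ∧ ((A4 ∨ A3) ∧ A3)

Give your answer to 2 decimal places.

0.05

A1 ∧ A2 = max(0, a+b−1) on (0.92, 0.80) = 0.72
¬A4 = 1 − 0.65 = 0.35
(A1 ∧ A2) ∨ ¬A4 = min(1, a+b) on (0.72, 0.35) = 1.00
A4 ∨ A3 = min(1, a+b) on (0.65, 0.20) = 0.85
(A4 ∨ A3) ∧ A3 = max(0, a+b−1) on (0.85, 0.20) = 0.05
((A1 ∧ A2) ∨ ¬A4) ∧ ((A4 ∨ A3) ∧ A3) = max(0, a+b−1) on (1.00, 0.05) = 0.05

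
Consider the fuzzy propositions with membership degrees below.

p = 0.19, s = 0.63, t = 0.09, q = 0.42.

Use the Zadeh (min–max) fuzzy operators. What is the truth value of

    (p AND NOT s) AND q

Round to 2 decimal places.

0.19

NOT s = 1 − 0.63 = 0.37
p AND NOT s = min(a, b) on (0.19, 0.37) = 0.19
(p AND NOT s) AND q = min(a, b) on (0.19, 0.42) = 0.19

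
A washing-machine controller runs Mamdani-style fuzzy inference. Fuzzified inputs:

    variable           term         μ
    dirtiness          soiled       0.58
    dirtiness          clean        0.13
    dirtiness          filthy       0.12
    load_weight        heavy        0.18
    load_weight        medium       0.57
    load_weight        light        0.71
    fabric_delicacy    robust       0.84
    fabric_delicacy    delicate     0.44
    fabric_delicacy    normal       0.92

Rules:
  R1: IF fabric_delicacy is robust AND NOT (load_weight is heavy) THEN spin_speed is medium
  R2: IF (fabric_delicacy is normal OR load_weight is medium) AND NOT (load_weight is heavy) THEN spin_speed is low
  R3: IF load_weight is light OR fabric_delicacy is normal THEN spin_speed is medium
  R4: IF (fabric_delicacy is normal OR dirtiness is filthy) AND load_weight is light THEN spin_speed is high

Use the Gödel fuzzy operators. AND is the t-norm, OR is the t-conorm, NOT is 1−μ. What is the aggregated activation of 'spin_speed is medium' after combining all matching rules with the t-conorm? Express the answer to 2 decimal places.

0.92

R1: robust=0.84, ¬heavy=1−0.18=0.82; AND[min(a, b)] → w = 0.82
R2: (normal=0.92 OR medium=0.57) = 0.92; AND[min(a, b)] with ¬heavy=1−0.18=0.82 → w = 0.82
R3: light=0.71, normal=0.92; OR[max(a, b)] → w = 0.92
R4: (normal=0.92 OR filthy=0.12) = 0.92; AND[min(a, b)] with light=0.71 → w = 0.71
Rules with consequent 'medium': {R1, R3} → strengths 0.82, 0.92
Aggregate via t-conorm [max(a, b)]: 0.92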